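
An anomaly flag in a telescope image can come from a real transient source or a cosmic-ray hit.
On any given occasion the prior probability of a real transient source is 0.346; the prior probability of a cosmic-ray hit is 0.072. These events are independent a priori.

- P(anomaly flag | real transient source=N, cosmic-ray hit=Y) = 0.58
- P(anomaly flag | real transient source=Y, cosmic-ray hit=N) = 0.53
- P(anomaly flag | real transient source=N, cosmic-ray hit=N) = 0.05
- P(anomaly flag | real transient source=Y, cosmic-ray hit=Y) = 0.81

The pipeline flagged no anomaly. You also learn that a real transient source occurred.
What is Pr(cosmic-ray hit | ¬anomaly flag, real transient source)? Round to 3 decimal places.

Pr(cosmic-ray hit | ¬anomaly flag, real transient source) ≈ 0.030

P(¬anomaly flag | real transient source) = 0.47·0.928 + 0.19·0.072 = 0.436160 + 0.013680 = 0.449840
The cosmic-ray hit-present share is 0.19·0.072 = 0.013680.
So P(cosmic-ray hit | ¬anomaly flag, real transient source) = 0.013680/0.449840 ≈ 0.030.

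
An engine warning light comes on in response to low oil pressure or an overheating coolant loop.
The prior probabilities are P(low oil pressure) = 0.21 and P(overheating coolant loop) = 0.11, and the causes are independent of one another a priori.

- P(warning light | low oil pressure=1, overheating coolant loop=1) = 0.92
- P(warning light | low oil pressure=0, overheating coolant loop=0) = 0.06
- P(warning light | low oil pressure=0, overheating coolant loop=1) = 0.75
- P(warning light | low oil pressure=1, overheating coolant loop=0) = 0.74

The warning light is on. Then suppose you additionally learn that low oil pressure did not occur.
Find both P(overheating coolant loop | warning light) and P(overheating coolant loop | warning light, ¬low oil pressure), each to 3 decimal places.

For the numerator, keep only overheating coolant loop=true terms: 0.065175 + 0.021252 = 0.086427
The normalizing constant is 0.06·0.79·0.89 + 0.75·0.79·0.11 + 0.74·0.21·0.89 + 0.92·0.21·0.11 = 0.266919
Posterior = 0.086427 / 0.266919 ≈ 0.324

Now condition on the additional information:
For the numerator, keep only overheating coolant loop=true terms: 0.75*0.11 = 0.082500
The normalizing constant is 0.06*0.89 + 0.75*0.11 = 0.135900
P(overheating coolant loop | warning light, ¬low oil pressure) = 0.082500/0.135900 ≈ 0.607

P(overheating coolant loop | warning light) ≈ 0.324; P(overheating coolant loop | warning light, ¬low oil pressure) ≈ 0.607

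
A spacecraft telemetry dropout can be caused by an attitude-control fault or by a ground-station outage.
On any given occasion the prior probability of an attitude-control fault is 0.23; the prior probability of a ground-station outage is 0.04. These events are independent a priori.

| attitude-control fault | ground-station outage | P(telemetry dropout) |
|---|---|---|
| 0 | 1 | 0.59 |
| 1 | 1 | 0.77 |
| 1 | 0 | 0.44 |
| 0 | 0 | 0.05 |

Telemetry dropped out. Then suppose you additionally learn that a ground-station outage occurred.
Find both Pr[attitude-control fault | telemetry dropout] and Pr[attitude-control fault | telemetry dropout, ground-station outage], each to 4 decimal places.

P(telemetry dropout) = 0.05·0.77·0.96 + 0.59·0.77·0.04 + 0.44·0.23·0.96 + 0.77·0.23·0.04 = 0.036960 + 0.018172 + 0.097152 + 0.007084 = 0.159368
The attitude-control fault-present share is 0.097152 + 0.007084 = 0.104236.
So P(attitude-control fault | telemetry dropout) = 0.104236/0.159368 ≈ 0.6541.

With the extra evidence:
P(telemetry dropout | ground-station outage) = 0.59·0.77 + 0.77·0.23 = 0.454300 + 0.177100 = 0.631400
Restricting to configurations with attitude-control fault present: 0.77·0.23 = 0.177100.
P(attitude-control fault | telemetry dropout, ground-station outage) = 0.177100 / 0.631400 ≈ 0.2805

Pr[attitude-control fault | telemetry dropout] ≈ 0.6541; Pr[attitude-control fault | telemetry dropout, ground-station outage] ≈ 0.2805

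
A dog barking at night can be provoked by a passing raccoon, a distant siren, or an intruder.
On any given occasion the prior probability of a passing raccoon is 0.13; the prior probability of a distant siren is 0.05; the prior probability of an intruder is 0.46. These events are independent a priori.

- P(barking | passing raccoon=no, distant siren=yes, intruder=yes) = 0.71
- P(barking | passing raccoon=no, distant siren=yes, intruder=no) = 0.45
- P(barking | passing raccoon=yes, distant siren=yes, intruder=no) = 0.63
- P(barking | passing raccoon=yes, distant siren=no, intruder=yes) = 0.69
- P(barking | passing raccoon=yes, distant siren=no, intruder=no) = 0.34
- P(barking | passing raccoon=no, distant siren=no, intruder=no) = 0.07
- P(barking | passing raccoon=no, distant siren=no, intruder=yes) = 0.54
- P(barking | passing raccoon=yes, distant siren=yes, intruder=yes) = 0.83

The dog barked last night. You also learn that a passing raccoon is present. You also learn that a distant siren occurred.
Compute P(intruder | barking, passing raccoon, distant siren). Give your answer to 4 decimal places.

P(intruder | barking, passing raccoon, distant siren) ≈ 0.5288

Numerator (weight on configurations with intruder): 0.83×0.46 = 0.381800
The normalizing constant is 0.63×0.54 + 0.83×0.46 = 0.722000
Posterior = 0.381800 / 0.722000 ≈ 0.5288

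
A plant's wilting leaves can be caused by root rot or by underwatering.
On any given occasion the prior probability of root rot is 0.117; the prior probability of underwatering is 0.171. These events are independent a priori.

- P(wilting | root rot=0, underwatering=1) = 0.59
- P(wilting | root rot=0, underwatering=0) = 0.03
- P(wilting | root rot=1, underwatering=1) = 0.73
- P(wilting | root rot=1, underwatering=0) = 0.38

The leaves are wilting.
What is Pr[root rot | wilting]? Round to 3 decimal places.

P(wilting) = 0.03·0.883·0.829 + 0.59·0.883·0.171 + 0.38·0.117·0.829 + 0.73·0.117·0.171 = 0.021960 + 0.089086 + 0.036857 + 0.014605 = 0.162508
The root rot-present share is 0.036857 + 0.014605 = 0.051462.
So P(root rot | wilting) = 0.051462/0.162508 ≈ 0.317.

Pr[root rot | wilting] ≈ 0.317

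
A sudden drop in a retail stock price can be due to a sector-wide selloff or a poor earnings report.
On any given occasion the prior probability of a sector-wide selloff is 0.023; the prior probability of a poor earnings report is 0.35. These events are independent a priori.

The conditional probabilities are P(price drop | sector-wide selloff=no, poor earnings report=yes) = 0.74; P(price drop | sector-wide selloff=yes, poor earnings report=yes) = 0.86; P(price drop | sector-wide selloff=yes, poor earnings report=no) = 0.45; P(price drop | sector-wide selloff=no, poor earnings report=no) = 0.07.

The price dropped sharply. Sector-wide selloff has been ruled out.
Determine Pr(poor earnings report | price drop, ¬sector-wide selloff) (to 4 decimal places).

Pr(poor earnings report | price drop, ¬sector-wide selloff) ≈ 0.8506

By total probability over both values of poor earnings report:
  P(price drop | ¬sector-wide selloff) = 0.07×0.65 + 0.74×0.35
        = 0.045500 + 0.259000 = 0.304500
Keeping only the poor earnings report-present terms gives 0.259000, so
  P(poor earnings report | price drop, ¬sector-wide selloff) = 0.259000 / 0.304500 ≈ 0.8506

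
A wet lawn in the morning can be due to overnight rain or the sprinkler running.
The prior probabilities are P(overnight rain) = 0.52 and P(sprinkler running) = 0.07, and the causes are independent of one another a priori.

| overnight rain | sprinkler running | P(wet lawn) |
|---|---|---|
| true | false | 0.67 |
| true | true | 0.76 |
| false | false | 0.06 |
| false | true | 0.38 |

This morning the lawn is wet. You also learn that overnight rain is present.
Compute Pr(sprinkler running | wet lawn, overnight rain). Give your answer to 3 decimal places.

For the numerator, keep only sprinkler running=true terms: 0.76×0.07 = 0.053200
The normalizing constant is 0.67×0.93 + 0.76×0.07 = 0.676300
P(sprinkler running | wet lawn, overnight rain) = 0.053200/0.676300 ≈ 0.079

Pr(sprinkler running | wet lawn, overnight rain) ≈ 0.079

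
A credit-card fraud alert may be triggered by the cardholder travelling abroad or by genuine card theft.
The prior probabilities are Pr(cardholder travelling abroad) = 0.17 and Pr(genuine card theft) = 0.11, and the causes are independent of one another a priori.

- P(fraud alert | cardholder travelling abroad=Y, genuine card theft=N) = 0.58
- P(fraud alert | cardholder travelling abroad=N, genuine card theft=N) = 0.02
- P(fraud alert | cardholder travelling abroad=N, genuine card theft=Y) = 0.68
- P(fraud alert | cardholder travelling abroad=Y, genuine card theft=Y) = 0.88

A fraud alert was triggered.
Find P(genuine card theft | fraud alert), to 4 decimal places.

Enumerate the 4 (cardholder travelling abroad, genuine card theft) configurations and weight by the priors:
  P(fraud alert) = 0.02×0.83×0.89 + 0.68×0.83×0.11 + 0.58×0.17×0.89 + 0.88×0.17×0.11
        = 0.014774 + 0.062084 + 0.087754 + 0.016456 = 0.181068
Keeping only the genuine card theft-present terms gives 0.078540, so
  P(genuine card theft | fraud alert) = 0.078540 / 0.181068 ≈ 0.4338

P(genuine card theft | fraud alert) ≈ 0.4338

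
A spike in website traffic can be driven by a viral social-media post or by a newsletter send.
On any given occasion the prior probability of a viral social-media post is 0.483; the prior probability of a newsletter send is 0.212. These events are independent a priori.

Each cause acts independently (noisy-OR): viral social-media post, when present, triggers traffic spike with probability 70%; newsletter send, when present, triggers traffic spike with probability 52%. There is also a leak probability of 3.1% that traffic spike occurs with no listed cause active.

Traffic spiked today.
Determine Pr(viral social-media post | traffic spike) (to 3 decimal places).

Pr(viral social-media post | traffic spike) ≈ 0.834

Under noisy-OR, P(traffic spike | causes) = 1 − (1−0.031)·∏(1−qᵢ) over the active causes.
For the numerator, keep only viral social-media post=true terms: 0.269962 + 0.088108 = 0.358070
The normalizing constant is 0.031·0.517·0.788 + 0.53488·0.517·0.212 + 0.7093·0.483·0.788 + 0.860464·0.483·0.212 = 0.429324
Posterior = 0.358070 / 0.429324 ≈ 0.834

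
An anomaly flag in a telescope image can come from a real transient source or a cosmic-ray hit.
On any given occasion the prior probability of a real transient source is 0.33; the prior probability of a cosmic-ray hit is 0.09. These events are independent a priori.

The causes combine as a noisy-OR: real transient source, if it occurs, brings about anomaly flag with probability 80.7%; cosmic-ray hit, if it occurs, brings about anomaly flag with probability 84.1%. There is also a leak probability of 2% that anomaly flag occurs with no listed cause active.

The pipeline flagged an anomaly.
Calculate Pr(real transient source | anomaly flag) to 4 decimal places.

Pr(real transient source | anomaly flag) ≈ 0.8119

Under noisy-OR, P(anomaly flag | causes) = 1 − (1−0.02)·∏(1−qᵢ) over the active causes.
Enumerate the 4 (real transient source, cosmic-ray hit) configurations and weight by the priors:
  P(anomaly flag) = 0.02*0.67*0.91 + 0.84418*0.67*0.09 + 0.81086*0.33*0.91 + 0.969927*0.33*0.09
        = 0.012194 + 0.050904 + 0.243501 + 0.028807 = 0.335406
Keeping only the real transient source-present terms gives 0.272308, so
  P(real transient source | anomaly flag) = 0.272308 / 0.335406 ≈ 0.8119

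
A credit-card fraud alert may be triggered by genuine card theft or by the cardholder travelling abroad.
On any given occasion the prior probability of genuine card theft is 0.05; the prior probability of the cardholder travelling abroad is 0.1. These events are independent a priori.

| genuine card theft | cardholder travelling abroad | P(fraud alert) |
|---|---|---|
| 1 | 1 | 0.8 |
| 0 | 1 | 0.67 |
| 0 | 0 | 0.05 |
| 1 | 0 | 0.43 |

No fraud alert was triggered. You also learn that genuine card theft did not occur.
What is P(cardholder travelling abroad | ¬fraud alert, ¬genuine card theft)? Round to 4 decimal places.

P(cardholder travelling abroad | ¬fraud alert, ¬genuine card theft) ≈ 0.0372

Enumerate both values of cardholder travelling abroad and weight by the priors:
  P(¬fraud alert | ¬genuine card theft) = 0.95×0.9 + 0.33×0.1
        = 0.855000 + 0.033000 = 0.888000
Keeping only the cardholder travelling abroad-present terms gives 0.033000, so
  P(cardholder travelling abroad | ¬fraud alert, ¬genuine card theft) = 0.033000 / 0.888000 ≈ 0.0372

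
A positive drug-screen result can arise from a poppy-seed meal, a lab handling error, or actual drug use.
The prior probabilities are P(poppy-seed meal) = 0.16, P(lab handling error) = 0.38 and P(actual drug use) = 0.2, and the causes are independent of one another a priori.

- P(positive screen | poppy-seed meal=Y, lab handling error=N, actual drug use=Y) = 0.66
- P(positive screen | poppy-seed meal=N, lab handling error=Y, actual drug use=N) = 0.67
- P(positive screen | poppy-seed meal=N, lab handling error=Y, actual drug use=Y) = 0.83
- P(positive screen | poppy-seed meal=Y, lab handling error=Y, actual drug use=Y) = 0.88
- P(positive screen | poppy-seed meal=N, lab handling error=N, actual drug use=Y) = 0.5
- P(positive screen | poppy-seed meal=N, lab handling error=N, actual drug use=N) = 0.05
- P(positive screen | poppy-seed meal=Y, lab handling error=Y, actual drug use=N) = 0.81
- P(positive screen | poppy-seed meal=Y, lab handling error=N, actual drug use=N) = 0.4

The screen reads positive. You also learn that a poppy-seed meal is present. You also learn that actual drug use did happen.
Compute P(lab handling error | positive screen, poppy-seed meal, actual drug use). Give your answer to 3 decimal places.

P(lab handling error | positive screen, poppy-seed meal, actual drug use) ≈ 0.450

Enumerate both values of lab handling error and weight by the priors:
  P(positive screen | poppy-seed meal, actual drug use) = 0.66*0.62 + 0.88*0.38
        = 0.409200 + 0.334400 = 0.743600
Keeping only the lab handling error-present terms gives 0.334400, so
  P(lab handling error | positive screen, poppy-seed meal, actual drug use) = 0.334400 / 0.743600 ≈ 0.450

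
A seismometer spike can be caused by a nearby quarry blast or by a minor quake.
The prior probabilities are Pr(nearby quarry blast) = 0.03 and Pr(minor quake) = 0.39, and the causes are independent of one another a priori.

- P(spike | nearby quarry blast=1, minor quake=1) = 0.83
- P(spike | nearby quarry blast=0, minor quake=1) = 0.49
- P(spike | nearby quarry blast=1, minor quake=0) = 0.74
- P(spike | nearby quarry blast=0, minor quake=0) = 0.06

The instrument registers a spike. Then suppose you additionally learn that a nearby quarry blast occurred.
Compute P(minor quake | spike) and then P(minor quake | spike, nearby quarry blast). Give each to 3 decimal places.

P(minor quake | spike) ≈ 0.799; P(minor quake | spike, nearby quarry blast) ≈ 0.418

P(spike) = 0.06·0.97·0.61 + 0.49·0.97·0.39 + 0.74·0.03·0.61 + 0.83·0.03·0.39 = 0.035502 + 0.185367 + 0.013542 + 0.009711 = 0.244122
The minor quake-present share is 0.185367 + 0.009711 = 0.195078.
So P(minor quake | spike) = 0.195078/0.244122 ≈ 0.799.

With the extra evidence:
By total probability over both values of minor quake:
  P(spike | nearby quarry blast) = 0.74*0.61 + 0.83*0.39
        = 0.451400 + 0.323700 = 0.775100
Keeping only the minor quake-present terms gives 0.323700, so
  P(minor quake | spike, nearby quarry blast) = 0.323700 / 0.775100 ≈ 0.418
— nearby quarry blast explains away the evidence for minor quake.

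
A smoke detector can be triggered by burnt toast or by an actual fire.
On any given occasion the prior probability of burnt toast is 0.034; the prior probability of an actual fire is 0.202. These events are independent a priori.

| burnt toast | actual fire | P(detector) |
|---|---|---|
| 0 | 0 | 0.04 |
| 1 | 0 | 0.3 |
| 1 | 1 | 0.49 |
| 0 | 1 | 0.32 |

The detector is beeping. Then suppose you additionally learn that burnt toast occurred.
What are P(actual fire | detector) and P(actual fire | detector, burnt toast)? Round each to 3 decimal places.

P(detector) = 0.04×0.966×0.798 + 0.32×0.966×0.202 + 0.3×0.034×0.798 + 0.49×0.034×0.202 = 0.030835 + 0.062442 + 0.008140 + 0.003365 = 0.104782
Of this, 0.065807 comes from 0.062442 + 0.003365 (the actual fire=true cases).
Hence the posterior is 0.065807/0.104782 ≈ 0.628.

With the extra evidence:
P(detector | burnt toast) = 0.3*0.798 + 0.49*0.202 = 0.239400 + 0.098980 = 0.338380
The actual fire-present share is 0.49*0.202 = 0.098980.
So P(actual fire | detector, burnt toast) = 0.098980/0.338380 ≈ 0.293.

P(actual fire | detector) ≈ 0.628; P(actual fire | detector, burnt toast) ≈ 0.293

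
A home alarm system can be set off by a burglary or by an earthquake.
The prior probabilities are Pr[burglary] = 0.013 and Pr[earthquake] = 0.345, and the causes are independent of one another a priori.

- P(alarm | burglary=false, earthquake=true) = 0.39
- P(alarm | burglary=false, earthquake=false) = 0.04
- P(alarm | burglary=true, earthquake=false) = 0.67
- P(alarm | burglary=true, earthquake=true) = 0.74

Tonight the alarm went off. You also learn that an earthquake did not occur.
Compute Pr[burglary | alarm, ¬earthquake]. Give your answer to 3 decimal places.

Pr[burglary | alarm, ¬earthquake] ≈ 0.181

Sum P(alarm|·) weighted by the priors over both values of burglary:
  P(alarm | ¬earthquake) = 0.04*0.987 + 0.67*0.013
        = 0.039480 + 0.008710 = 0.048190
Configurations with burglary contribute 0.008710, so
  P(burglary | alarm, ¬earthquake) = 0.008710 / 0.048190 ≈ 0.181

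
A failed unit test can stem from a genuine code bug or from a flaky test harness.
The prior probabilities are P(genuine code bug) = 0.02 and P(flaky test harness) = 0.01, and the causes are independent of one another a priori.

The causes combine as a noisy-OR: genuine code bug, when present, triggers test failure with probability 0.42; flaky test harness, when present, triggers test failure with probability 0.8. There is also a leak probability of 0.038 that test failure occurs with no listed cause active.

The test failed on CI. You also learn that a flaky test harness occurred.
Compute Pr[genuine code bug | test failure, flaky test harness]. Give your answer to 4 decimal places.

Pr[genuine code bug | test failure, flaky test harness] ≈ 0.0220

Under noisy-OR, P(test failure | causes) = 1 − (1−0.038)·∏(1−qᵢ) over the active causes.
Numerator (weight on configurations with genuine code bug): 0.888408*0.02 = 0.017768
The normalizing constant is 0.8076*0.98 + 0.888408*0.02 = 0.809216
P(genuine code bug | test failure, flaky test harness) = 0.017768/0.809216 ≈ 0.0220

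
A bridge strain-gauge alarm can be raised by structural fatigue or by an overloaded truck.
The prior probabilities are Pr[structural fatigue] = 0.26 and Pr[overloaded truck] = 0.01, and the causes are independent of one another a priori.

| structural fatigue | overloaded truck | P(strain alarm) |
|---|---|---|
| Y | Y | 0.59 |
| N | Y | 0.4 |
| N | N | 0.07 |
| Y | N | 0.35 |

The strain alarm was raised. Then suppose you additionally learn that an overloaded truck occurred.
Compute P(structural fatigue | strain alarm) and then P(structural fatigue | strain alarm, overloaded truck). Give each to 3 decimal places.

P(structural fatigue | strain alarm) ≈ 0.628; P(structural fatigue | strain alarm, overloaded truck) ≈ 0.341

Numerator (weight on configurations with structural fatigue): 0.090090 + 0.001534 = 0.091624
Denominator P(strain alarm): 0.07×0.74×0.99 + 0.4×0.74×0.01 + 0.35×0.26×0.99 + 0.59×0.26×0.01 = 0.145866
Posterior = 0.091624 / 0.145866 ≈ 0.628

With the extra evidence:
P(strain alarm | overloaded truck) = 0.4×0.74 + 0.59×0.26 = 0.296000 + 0.153400 = 0.449400
Of this, 0.153400 comes from 0.59×0.26 (the structural fatigue=true cases).
P(structural fatigue | strain alarm, overloaded truck) = 0.153400 / 0.449400 ≈ 0.341
This is intercausal reasoning (explaining away): once overloaded truck accounts for the strain alarm, structural fatigue becomes less likely.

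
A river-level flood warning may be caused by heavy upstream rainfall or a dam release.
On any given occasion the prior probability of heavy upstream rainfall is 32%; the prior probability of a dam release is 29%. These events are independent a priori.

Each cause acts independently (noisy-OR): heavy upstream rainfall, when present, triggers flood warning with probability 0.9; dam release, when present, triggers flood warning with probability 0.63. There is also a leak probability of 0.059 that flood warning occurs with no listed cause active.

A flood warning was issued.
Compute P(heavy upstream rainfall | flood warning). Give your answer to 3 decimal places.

P(heavy upstream rainfall | flood warning) ≈ 0.653

Under noisy-OR, P(flood warning | causes) = 1 − (1−0.059)·∏(1−qᵢ) over the active causes.
Sum P(flood warning|·) weighted by the priors over the 4 (heavy upstream rainfall, dam release) configurations:
  P(flood warning) = 0.059×0.68×0.71 + 0.65183×0.68×0.29 + 0.9059×0.32×0.71 + 0.965183×0.32×0.29
        = 0.028485 + 0.128541 + 0.205820 + 0.089569 = 0.452415
Keeping only the heavy upstream rainfall-present terms gives 0.295389, so
  P(heavy upstream rainfall | flood warning) = 0.295389 / 0.452415 ≈ 0.653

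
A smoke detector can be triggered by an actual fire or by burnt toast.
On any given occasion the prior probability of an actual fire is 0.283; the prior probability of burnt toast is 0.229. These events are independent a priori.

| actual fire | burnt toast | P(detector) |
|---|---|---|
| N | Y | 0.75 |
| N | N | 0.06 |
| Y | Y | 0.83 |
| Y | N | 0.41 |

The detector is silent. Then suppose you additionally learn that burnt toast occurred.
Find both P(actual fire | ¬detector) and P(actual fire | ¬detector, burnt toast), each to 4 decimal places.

Sum P(¬detector|·) weighted by the priors over the 4 (actual fire, burnt toast) configurations:
  P(¬detector) = 0.94*0.717*0.771 + 0.25*0.717*0.229 + 0.59*0.283*0.771 + 0.17*0.283*0.229
        = 0.519639 + 0.041048 + 0.128734 + 0.011017 = 0.700438
Keeping only the actual fire-present terms gives 0.139751, so
  P(actual fire | ¬detector) = 0.139751 / 0.700438 ≈ 0.1995

Now condition on the additional information:
Numerator (weight on configurations with actual fire): 0.17*0.283 = 0.048110
The normalizing constant is 0.25*0.717 + 0.17*0.283 = 0.227360
P(actual fire | ¬detector, burnt toast) = 0.048110/0.227360 ≈ 0.2116

P(actual fire | ¬detector) ≈ 0.1995; P(actual fire | ¬detector, burnt toast) ≈ 0.2116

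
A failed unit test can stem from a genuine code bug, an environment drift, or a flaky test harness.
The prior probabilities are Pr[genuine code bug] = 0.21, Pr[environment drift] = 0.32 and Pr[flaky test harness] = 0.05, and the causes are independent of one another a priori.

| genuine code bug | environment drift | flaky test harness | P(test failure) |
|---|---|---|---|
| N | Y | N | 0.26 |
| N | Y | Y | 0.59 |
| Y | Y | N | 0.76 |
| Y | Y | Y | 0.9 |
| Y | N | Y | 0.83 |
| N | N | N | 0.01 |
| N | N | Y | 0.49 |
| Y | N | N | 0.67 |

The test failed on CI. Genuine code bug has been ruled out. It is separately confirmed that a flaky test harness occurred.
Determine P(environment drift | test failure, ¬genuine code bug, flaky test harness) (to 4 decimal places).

P(test failure | ¬genuine code bug, flaky test harness) = 0.49·0.68 + 0.59·0.32 = 0.333200 + 0.188800 = 0.522000
The environment drift-present share is 0.59·0.32 = 0.188800.
Hence the posterior is 0.188800/0.522000 ≈ 0.3617.

P(environment drift | test failure, ¬genuine code bug, flaky test harness) ≈ 0.3617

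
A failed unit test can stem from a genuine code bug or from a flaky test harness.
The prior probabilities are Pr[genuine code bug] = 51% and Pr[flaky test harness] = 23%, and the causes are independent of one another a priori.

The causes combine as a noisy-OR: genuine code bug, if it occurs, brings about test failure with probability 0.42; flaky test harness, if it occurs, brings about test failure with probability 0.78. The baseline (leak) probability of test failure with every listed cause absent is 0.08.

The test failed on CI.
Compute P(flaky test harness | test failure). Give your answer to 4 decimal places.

Under noisy-OR, P(test failure | causes) = 1 − (1−0.08)·∏(1−qᵢ) over the active causes.
For the numerator, keep only flaky test harness=true terms: 0.089890 + 0.103530 = 0.193420
The normalizing constant is 0.08·0.49·0.77 + 0.7976·0.49·0.23 + 0.4664·0.51·0.77 + 0.882608·0.51·0.23 = 0.406759
Posterior = 0.193420 / 0.406759 ≈ 0.4755

P(flaky test harness | test failure) ≈ 0.4755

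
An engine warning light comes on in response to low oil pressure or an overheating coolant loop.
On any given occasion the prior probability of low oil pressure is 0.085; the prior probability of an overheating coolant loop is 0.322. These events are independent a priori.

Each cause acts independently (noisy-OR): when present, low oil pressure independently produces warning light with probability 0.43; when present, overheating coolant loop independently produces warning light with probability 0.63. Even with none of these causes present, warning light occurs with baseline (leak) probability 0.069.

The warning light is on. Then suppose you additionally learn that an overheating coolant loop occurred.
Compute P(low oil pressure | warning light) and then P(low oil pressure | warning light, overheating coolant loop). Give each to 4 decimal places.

Under noisy-OR, P(warning light | causes) = 1 − (1−0.069)·∏(1−qᵢ) over the active causes.
Sum P(warning light|·) weighted by the priors over the 4 (low oil pressure, overheating coolant loop) configurations:
  P(warning light) = 0.069*0.915*0.678 + 0.65553*0.915*0.322 + 0.46933*0.085*0.678 + 0.803652*0.085*0.322
        = 0.042806 + 0.193139 + 0.027047 + 0.021996 = 0.284988
Configurations with low oil pressure contribute 0.049043, so
  P(low oil pressure | warning light) = 0.049043 / 0.284988 ≈ 0.1721

With the extra evidence:
By total probability over both values of low oil pressure:
  P(warning light | overheating coolant loop) = 0.65553*0.915 + 0.803652*0.085
        = 0.599810 + 0.068310 = 0.668120
The terms with low oil pressure present sum to 0.068310, so
  P(low oil pressure | warning light, overheating coolant loop) = 0.068310 / 0.668120 ≈ 0.1022
This is intercausal reasoning (explaining away): once overheating coolant loop accounts for the warning light, low oil pressure becomes less likely.

P(low oil pressure | warning light) ≈ 0.1721; P(low oil pressure | warning light, overheating coolant loop) ≈ 0.1022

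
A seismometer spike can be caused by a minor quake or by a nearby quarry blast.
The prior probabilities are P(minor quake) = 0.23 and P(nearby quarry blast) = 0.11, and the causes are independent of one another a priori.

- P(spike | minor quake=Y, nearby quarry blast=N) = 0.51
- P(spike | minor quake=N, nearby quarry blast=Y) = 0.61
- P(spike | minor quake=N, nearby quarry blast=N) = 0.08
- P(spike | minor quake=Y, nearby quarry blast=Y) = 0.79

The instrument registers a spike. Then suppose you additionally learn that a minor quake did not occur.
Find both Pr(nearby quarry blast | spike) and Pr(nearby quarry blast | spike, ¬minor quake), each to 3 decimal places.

P(spike) = 0.08·0.77·0.89 + 0.61·0.77·0.11 + 0.51·0.23·0.89 + 0.79·0.23·0.11 = 0.054824 + 0.051667 + 0.104397 + 0.019987 = 0.230875
The nearby quarry blast-present share is 0.051667 + 0.019987 = 0.071654.
Hence the posterior is 0.071654/0.230875 ≈ 0.310.

Now condition on the additional information:
Numerator (weight on configurations with nearby quarry blast): 0.61×0.11 = 0.067100
The normalizing constant is 0.08×0.89 + 0.61×0.11 = 0.138300
P(nearby quarry blast | spike, ¬minor quake) = 0.067100/0.138300 ≈ 0.485

Pr(nearby quarry blast | spike) ≈ 0.310; Pr(nearby quarry blast | spike, ¬minor quake) ≈ 0.485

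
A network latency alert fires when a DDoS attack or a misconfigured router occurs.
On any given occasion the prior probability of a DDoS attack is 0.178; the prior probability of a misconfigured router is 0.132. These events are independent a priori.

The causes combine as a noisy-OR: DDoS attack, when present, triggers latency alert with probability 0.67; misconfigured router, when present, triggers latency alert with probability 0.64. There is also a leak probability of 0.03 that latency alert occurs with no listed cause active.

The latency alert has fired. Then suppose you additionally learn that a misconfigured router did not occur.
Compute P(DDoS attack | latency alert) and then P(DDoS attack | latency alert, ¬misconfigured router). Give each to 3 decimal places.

Under noisy-OR, P(latency alert | causes) = 1 − (1−0.03)·∏(1−qᵢ) over the active causes.
For the numerator, keep only DDoS attack=true terms: 0.105047 + 0.020788 = 0.125835
The normalizing constant is 0.03·0.822·0.868 + 0.6508·0.822·0.132 + 0.6799·0.178·0.868 + 0.884764·0.178·0.132 = 0.217854
Posterior = 0.125835 / 0.217854 ≈ 0.578

Now also conditioning on misconfigured router≠true:
Enumerate both values of DDoS attack and weight by the priors:
  P(latency alert | ¬misconfigured router) = 0.03·0.822 + 0.6799·0.178
        = 0.024660 + 0.121022 = 0.145682
Keeping only the DDoS attack-present terms gives 0.121022, so
  P(DDoS attack | latency alert, ¬misconfigured router) = 0.121022 / 0.145682 ≈ 0.831
Ruling out misconfigured router raises the posterior on DDoS attack — the flip side of explaining away.

P(DDoS attack | latency alert) ≈ 0.578; P(DDoS attack | latency alert, ¬misconfigured router) ≈ 0.831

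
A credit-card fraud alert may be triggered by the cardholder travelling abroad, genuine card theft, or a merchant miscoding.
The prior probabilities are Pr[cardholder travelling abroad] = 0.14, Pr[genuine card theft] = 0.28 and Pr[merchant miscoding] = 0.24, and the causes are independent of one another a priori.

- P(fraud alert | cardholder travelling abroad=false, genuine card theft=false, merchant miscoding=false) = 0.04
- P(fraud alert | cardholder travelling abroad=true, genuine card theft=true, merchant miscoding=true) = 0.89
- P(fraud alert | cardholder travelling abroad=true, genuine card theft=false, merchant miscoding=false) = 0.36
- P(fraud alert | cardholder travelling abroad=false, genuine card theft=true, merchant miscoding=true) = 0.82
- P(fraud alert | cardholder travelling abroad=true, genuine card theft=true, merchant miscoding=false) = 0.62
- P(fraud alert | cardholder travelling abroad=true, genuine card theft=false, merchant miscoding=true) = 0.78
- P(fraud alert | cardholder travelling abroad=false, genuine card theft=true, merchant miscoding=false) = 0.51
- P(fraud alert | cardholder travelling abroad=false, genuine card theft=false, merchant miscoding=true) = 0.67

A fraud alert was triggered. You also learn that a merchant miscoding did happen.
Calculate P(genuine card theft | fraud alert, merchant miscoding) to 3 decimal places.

P(fraud alert | merchant miscoding) = 0.67*0.86*0.72 + 0.82*0.86*0.28 + 0.78*0.14*0.72 + 0.89*0.14*0.28 = 0.414864 + 0.197456 + 0.078624 + 0.034888 = 0.725832
Of this, 0.232344 comes from 0.197456 + 0.034888 (the genuine card theft=true cases).
So P(genuine card theft | fraud alert, merchant miscoding) = 0.232344/0.725832 ≈ 0.320.

P(genuine card theft | fraud alert, merchant miscoding) ≈ 0.320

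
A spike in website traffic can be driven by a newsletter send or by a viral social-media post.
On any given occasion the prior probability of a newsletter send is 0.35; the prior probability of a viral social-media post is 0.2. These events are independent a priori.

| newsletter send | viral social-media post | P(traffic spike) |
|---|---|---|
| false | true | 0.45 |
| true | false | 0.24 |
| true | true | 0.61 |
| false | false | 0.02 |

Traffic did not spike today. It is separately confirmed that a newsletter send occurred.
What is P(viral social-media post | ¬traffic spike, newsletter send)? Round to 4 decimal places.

P(¬traffic spike | newsletter send) = 0.76×0.8 + 0.39×0.2 = 0.608000 + 0.078000 = 0.686000
The viral social-media post-present share is 0.39×0.2 = 0.078000.
P(viral social-media post | ¬traffic spike, newsletter send) = 0.078000 / 0.686000 ≈ 0.1137

P(viral social-media post | ¬traffic spike, newsletter send) ≈ 0.1137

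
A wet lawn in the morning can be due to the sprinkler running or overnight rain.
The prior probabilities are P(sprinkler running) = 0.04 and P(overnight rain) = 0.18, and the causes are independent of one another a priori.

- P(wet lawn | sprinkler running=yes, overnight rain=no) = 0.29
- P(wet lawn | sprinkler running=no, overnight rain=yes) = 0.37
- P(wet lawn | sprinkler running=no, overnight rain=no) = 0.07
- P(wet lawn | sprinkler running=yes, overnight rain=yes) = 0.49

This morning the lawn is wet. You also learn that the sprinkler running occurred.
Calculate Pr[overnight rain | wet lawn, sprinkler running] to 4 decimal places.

Sum P(wet lawn|·) weighted by the priors over both values of overnight rain:
  P(wet lawn | sprinkler running) = 0.29×0.82 + 0.49×0.18
        = 0.237800 + 0.088200 = 0.326000
Configurations with overnight rain contribute 0.088200, so
  P(overnight rain | wet lawn, sprinkler running) = 0.088200 / 0.326000 ≈ 0.2706

Pr[overnight rain | wet lawn, sprinkler running] ≈ 0.2706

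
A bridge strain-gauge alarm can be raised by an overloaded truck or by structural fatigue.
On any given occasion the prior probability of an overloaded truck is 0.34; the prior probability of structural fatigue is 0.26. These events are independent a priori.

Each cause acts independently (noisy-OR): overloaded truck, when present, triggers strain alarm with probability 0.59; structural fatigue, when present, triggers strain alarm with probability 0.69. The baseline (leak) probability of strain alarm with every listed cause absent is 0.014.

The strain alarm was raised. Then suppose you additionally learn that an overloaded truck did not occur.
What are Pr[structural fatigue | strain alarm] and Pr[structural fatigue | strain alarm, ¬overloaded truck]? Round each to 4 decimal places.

Under noisy-OR, P(strain alarm | causes) = 1 − (1−0.014)·∏(1−qᵢ) over the active causes.
Numerator (weight on configurations with structural fatigue): 0.119149 + 0.077322 = 0.196471
Denominator P(strain alarm): 0.014·0.66·0.74 + 0.69434·0.66·0.26 + 0.59574·0.34·0.74 + 0.874679·0.34·0.26 = 0.353197
Posterior = 0.196471 / 0.353197 ≈ 0.5563

Now also conditioning on overloaded truck≠true:
P(strain alarm | ¬overloaded truck) = 0.014×0.74 + 0.69434×0.26 = 0.010360 + 0.180528 = 0.190888
Restricting to configurations with structural fatigue present: 0.69434×0.26 = 0.180528.
P(structural fatigue | strain alarm, ¬overloaded truck) = 0.180528 / 0.190888 ≈ 0.9457
Ruling out overloaded truck raises the posterior on structural fatigue — the flip side of explaining away.

Pr[structural fatigue | strain alarm] ≈ 0.5563; Pr[structural fatigue | strain alarm, ¬overloaded truck] ≈ 0.9457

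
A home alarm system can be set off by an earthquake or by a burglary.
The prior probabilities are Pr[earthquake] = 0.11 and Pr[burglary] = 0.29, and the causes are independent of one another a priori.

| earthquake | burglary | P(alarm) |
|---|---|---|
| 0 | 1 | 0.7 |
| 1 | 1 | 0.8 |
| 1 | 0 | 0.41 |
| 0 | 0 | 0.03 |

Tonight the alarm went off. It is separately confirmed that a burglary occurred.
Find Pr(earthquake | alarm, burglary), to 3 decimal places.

Pr(earthquake | alarm, burglary) ≈ 0.124

Enumerate both values of earthquake and weight by the priors:
  P(alarm | burglary) = 0.7·0.89 + 0.8·0.11
        = 0.623000 + 0.088000 = 0.711000
The terms with earthquake present sum to 0.088000, so
  P(earthquake | alarm, burglary) = 0.088000 / 0.711000 ≈ 0.124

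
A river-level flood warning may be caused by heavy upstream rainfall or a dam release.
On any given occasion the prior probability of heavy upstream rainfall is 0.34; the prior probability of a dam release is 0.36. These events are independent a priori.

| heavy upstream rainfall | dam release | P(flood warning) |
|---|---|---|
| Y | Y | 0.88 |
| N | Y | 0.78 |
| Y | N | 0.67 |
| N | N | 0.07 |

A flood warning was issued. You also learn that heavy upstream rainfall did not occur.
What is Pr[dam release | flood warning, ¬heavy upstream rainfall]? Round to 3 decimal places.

Pr[dam release | flood warning, ¬heavy upstream rainfall] ≈ 0.862

Weight on dam release=true, given the evidence: 0.78×0.36 = 0.280800
The normalizing constant is 0.07×0.64 + 0.78×0.36 = 0.325600
P(dam release | flood warning, ¬heavy upstream rainfall) = 0.280800/0.325600 ≈ 0.862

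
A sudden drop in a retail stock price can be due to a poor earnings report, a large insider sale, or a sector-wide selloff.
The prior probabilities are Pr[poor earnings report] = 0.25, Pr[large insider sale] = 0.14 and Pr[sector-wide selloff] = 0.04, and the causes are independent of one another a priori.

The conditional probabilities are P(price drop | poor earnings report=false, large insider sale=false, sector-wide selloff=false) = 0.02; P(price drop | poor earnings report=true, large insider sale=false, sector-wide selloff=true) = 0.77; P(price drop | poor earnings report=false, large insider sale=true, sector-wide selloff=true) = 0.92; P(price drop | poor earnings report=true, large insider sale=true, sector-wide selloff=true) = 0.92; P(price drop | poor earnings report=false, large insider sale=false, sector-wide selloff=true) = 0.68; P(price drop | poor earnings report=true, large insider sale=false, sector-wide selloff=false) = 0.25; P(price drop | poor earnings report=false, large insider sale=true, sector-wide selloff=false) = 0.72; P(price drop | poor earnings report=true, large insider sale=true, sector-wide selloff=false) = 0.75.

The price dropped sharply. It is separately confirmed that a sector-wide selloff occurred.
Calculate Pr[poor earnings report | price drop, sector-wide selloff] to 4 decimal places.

Pr[poor earnings report | price drop, sector-wide selloff] ≈ 0.2698

P(price drop | sector-wide selloff) = 0.68·0.75·0.86 + 0.92·0.75·0.14 + 0.77·0.25·0.86 + 0.92·0.25·0.14 = 0.438600 + 0.096600 + 0.165550 + 0.032200 = 0.732950
Of this, 0.197750 comes from 0.165550 + 0.032200 (the poor earnings report=true cases).
Hence the posterior is 0.197750/0.732950 ≈ 0.2698.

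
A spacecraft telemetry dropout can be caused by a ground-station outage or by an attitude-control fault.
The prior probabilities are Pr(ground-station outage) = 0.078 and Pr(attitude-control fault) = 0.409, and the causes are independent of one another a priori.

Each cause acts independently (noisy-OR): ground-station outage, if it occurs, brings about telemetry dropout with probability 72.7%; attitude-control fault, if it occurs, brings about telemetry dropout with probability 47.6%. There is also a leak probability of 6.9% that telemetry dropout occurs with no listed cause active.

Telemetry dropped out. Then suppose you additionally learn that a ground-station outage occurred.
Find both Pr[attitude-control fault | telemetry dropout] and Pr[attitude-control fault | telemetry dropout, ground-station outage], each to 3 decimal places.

Pr[attitude-control fault | telemetry dropout] ≈ 0.754; Pr[attitude-control fault | telemetry dropout, ground-station outage] ≈ 0.446

Under noisy-OR, P(telemetry dropout | causes) = 1 − (1−0.069)·∏(1−qᵢ) over the active causes.
Enumerate the 4 (ground-station outage, attitude-control fault) configurations and weight by the priors:
  P(telemetry dropout) = 0.069×0.922×0.591 + 0.512156×0.922×0.409 + 0.745837×0.078×0.591 + 0.866819×0.078×0.409
        = 0.037598 + 0.193133 + 0.034382 + 0.027653 = 0.292766
Configurations with attitude-control fault contribute 0.220786, so
  P(attitude-control fault | telemetry dropout) = 0.220786 / 0.292766 ≈ 0.754

Now also conditioning on ground-station outage=true:
P(telemetry dropout | ground-station outage) = 0.745837×0.591 + 0.866819×0.409 = 0.440790 + 0.354529 = 0.795319
Restricting to configurations with attitude-control fault present: 0.866819×0.409 = 0.354529.
So P(attitude-control fault | telemetry dropout, ground-station outage) = 0.354529/0.795319 ≈ 0.446.
The drop from 0.754 to 0.446 is the explaining-away (discounting) effect.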